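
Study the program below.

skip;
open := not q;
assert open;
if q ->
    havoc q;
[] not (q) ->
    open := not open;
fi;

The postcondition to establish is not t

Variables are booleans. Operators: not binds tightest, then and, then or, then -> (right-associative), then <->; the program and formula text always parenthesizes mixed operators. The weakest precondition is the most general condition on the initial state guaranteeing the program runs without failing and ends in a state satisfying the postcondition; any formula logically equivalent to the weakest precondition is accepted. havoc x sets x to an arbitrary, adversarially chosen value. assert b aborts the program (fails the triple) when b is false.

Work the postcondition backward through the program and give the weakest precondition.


Working backward. After the program, not t must hold.
Then branch requires not t; else branch requires not t.
Before the if: (q -> (not t)) and ((not q) -> (not t))
Before assert open: open and (q -> (not t)) and ((not q) -> (not t))
Before open := not q: (not q) and (q -> (not t)) and ((not q) -> (not t))
Before skip: (not q) and (q -> (not t)) and ((not q) -> (not t))
Answer: WP = (not q) and (q -> (not t)) and ((not q) -> (not t))


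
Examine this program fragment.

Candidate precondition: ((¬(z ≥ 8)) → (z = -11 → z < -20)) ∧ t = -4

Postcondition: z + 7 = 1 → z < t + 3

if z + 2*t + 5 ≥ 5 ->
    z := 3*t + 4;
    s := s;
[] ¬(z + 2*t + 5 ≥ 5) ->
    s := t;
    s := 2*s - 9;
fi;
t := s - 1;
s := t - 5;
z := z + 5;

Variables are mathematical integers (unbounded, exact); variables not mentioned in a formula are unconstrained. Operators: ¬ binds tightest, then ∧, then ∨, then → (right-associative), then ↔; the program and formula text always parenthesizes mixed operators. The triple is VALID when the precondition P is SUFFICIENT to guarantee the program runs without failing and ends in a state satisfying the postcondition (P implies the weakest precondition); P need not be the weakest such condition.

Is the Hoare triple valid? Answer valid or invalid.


Working backward. After the program, the postcondition z + 7 = 1 → z < t + 3 must hold; in canonical form it is z = -6 → z < t + 3.
Before z := z + 5: z = -11 → z < t - 2
Before s := t - 5: z = -11 → z < t - 2
Before t := s - 1: z = -11 → z < s - 3
Then branch requires 3*t = -15 → 3*t < s - 7; else branch requires z = -11 → z < 2*t - 12.
Before the if: (2*t + z ≥ 0 → (3*t = -15 → 3*t < s - 7)) ∧ ((¬(2*t + z ≥ 0)) → (z = -11 → z < 2*t - 12))
The weakest precondition is (2*t + z ≥ 0 → (3*t = -15 → 3*t < s - 7)) ∧ ((¬(2*t + z ≥ 0)) → (z = -11 → z < 2*t - 12)).
Check whether ((¬(z ≥ 8)) → (z = -11 → z < -20)) ∧ t = -4 implies it.
Every state satisfying the precondition satisfies the weakest precondition: the implication holds.
Answer: valid


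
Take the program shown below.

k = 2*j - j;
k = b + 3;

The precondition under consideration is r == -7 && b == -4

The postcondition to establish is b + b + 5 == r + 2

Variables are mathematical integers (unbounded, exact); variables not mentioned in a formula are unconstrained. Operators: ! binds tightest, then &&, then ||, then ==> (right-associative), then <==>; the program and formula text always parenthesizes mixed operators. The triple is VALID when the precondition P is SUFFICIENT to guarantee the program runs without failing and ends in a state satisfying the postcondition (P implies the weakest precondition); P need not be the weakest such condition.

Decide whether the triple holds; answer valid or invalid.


Working backward. After the program, the postcondition b + b + 5 == r + 2 must hold; in canonical form it is 2*b == r - 3.
Before k := b + 3: 2*b == r - 3
Before k := 2*j - j: 2*b == r - 3
The weakest precondition is 2*b == r - 3.
Check whether r == -7 && b == -4 implies it.
Countermodel: at the initial state b = -4, r = -7, the precondition holds but the weakest precondition fails.
Answer: invalid


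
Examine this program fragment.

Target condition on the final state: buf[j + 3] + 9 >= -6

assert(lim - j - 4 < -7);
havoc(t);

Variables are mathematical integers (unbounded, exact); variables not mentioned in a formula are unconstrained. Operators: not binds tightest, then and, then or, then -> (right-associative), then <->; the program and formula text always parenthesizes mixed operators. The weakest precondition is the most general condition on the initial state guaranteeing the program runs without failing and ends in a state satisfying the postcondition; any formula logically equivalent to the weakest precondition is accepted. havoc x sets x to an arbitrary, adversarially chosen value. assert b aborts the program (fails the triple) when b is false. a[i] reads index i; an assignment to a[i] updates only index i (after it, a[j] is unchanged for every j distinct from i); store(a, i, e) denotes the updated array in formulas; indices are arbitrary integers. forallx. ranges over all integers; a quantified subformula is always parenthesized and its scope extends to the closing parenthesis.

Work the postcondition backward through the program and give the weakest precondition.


Working backward. After the program, the postcondition buf[j + 3] + 9 >= -6 must hold; in canonical form it is buf[j + 3] >= -15.
Before havoc t: buf[j + 3] >= -15
Before assert lim - j - 4 < -7: lim < j - 3 and buf[j + 3] >= -15
Answer: WP = lim < j - 3 and buf[j + 3] >= -15


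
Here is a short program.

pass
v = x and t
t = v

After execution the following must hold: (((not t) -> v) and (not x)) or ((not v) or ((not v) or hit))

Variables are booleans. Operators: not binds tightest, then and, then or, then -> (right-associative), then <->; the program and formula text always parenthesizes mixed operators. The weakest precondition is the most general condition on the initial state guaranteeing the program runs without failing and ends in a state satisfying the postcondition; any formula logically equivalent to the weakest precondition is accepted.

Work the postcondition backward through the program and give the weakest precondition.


Working backward. After the program, the postcondition (((not t) -> v) and (not x)) or ((not v) or ((not v) or hit)) must hold; in canonical form it is (((not t) -> v) and (not x)) or (not v) or hit.
Before t := v: (((not v) -> v) and (not x)) or (not v) or hit
Before v := x and t: (((not (x and t)) -> (x and t)) and (not x)) or (not (x and t)) or hit
Before skip: (((not (x and t)) -> (x and t)) and (not x)) or (not (x and t)) or hit
Answer: WP = (((not (x and t)) -> (x and t)) and (not x)) or (not (x and t)) or hit


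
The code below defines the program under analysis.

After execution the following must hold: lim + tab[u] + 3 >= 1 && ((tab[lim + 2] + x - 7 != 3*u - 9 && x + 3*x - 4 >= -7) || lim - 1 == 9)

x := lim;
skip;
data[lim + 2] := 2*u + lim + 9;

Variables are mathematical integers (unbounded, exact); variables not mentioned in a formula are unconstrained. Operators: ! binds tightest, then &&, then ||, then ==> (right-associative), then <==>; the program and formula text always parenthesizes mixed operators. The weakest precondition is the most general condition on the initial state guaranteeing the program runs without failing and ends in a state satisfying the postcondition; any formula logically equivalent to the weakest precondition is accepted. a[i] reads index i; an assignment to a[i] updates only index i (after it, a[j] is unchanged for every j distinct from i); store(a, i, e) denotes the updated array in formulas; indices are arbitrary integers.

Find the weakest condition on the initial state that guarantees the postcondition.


Working backward. After the program, the postcondition lim + tab[u] + 3 >= 1 && ((tab[lim + 2] + x - 7 != 3*u - 9 && x + 3*x - 4 >= -7) || lim - 1 == 9) must hold; in canonical form it is tab[u] + lim >= -2 && ((tab[lim + 2] + x != 3*u - 2 && 4*x >= -3) || lim == 10).
Before data[lim + 2] := 2*u + lim + 9: tab[u] + lim >= -2 && ((tab[lim + 2] + x != 3*u - 2 && 4*x >= -3) || lim == 10)
Before skip: tab[u] + lim >= -2 && ((tab[lim + 2] + x != 3*u - 2 && 4*x >= -3) || lim == 10)
Before x := lim: tab[u] + lim >= -2 && ((tab[lim + 2] + lim != 3*u - 2 && 4*lim >= -3) || lim == 10)
Answer: WP = tab[u] + lim >= -2 && ((tab[lim + 2] + lim != 3*u - 2 && 4*lim >= -3) || lim == 10)


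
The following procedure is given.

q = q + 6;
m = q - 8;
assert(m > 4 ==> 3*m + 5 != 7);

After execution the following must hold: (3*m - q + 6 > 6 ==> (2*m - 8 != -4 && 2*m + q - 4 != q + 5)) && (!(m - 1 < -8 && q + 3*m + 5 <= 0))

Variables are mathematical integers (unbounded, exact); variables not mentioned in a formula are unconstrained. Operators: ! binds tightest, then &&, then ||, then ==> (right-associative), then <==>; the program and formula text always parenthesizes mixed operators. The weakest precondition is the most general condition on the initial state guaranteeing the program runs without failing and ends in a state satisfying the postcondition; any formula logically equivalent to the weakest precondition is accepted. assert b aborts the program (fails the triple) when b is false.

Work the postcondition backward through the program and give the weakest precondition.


Working backward. After the program, the postcondition (3*m - q + 6 > 6 ==> (2*m - 8 != -4 && 2*m + q - 4 != q + 5)) && (!(m - 1 < -8 && q + 3*m + 5 <= 0)) must hold; in canonical form it is (3*m > q ==> (2*m != 4 && 2*m != 9)) && (!(m < -7 && 3*m + q <= -5)).
Before assert m > 4 ==> 3*m + 5 != 7: (m > 4 ==> 3*m != 2) && (3*m > q ==> (2*m != 4 && 2*m != 9)) && (!(m < -7 && 3*m + q <= -5))
Before m := q - 8: (q > 12 ==> 3*q != 26) && (2*q > 24 ==> (2*q != 20 && 2*q != 25)) && (!(q < 1 && 4*q <= 19))
Before q := q + 6: (q > 6 ==> 3*q != 8) && (2*q > 12 ==> (2*q != 8 && 2*q != 13)) && (!(q < -5 && 4*q <= -5))
Answer: WP = (q > 6 ==> 3*q != 8) && (2*q > 12 ==> (2*q != 8 && 2*q != 13)) && (!(q < -5 && 4*q <= -5))


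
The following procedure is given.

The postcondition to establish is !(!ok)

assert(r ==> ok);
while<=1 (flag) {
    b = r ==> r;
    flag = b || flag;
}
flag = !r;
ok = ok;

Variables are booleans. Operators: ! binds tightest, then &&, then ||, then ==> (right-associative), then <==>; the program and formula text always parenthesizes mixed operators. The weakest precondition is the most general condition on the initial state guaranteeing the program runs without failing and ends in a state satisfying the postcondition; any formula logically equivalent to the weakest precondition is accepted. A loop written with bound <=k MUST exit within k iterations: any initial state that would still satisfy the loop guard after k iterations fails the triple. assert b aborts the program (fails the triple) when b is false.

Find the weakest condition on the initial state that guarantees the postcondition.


Working backward. After the program, the postcondition !(!ok) must hold; in canonical form it is ok.
Before ok := ok: ok
Before flag := !r: ok
Before the loop (bound <=1), unroll the exhaustion recursion (WP_0 = exit-now case; WP_j = one more guarded iteration, up to j = 1):
  WP_0: (!flag) && ok
  WP_1: (!flag) && ((!flag) ==> ok)
So before the loop: (!flag) && ((!flag) ==> ok)
Before assert r ==> ok: (r ==> ok) && (!flag) && ((!flag) ==> ok)
Answer: WP = (r ==> ok) && (!flag) && ((!flag) ==> ok)


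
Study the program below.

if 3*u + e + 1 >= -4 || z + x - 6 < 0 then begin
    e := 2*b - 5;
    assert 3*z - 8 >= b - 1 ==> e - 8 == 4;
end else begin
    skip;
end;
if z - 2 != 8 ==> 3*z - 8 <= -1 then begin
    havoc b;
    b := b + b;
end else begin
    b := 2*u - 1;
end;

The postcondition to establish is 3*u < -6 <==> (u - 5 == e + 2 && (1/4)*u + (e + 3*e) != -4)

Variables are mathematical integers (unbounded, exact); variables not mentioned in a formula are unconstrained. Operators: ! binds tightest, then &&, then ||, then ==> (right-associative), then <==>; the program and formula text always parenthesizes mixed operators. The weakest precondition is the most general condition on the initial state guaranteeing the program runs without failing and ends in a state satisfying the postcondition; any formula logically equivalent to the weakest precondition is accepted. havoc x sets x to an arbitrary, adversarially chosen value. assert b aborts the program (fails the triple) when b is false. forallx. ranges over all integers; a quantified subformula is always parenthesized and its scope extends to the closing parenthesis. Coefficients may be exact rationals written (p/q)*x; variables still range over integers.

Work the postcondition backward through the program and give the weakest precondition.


Working backward. After the program, the postcondition 3*u < -6 <==> (u - 5 == e + 2 && (1/4)*u + (e + 3*e) != -4) must hold; in canonical form it is 3*u < -6 <==> (u == e + 7 && 4*e + (1/4)*u != -4).
Then branch requires 3*u < -6 <==> (u == e + 7 && 4*e + (1/4)*u != -4); else branch requires 3*u < -6 <==> (u == e + 7 && 4*e + (1/4)*u != -4).
Before the if: ((z != 10 ==> 3*z <= 7) ==> (3*u < -6 <==> (u == e + 7 && 4*e + (1/4)*u != -4))) && ((!(z != 10 ==> 3*z <= 7)) ==> (3*u < -6 <==> (u == e + 7 && 4*e + (1/4)*u != -4)))
Then branch requires (3*z >= b + 7 ==> 2*b == 17) && ((z != 10 ==> 3*z <= 7) ==> (3*u < -6 <==> (u == 2*b + 2 && 8*b + (1/4)*u != 16))) && ((!(z != 10 ==> 3*z <= 7)) ==> (3*u < -6 <==> (u == 2*b + 2 && 8*b + (1/4)*u != 16))); else branch requires ((z != 10 ==> 3*z <= 7) ==> (3*u < -6 <==> (u == e + 7 && 4*e + (1/4)*u != -4))) && ((!(z != 10 ==> 3*z <= 7)) ==> (3*u < -6 <==> (u == e + 7 && 4*e + (1/4)*u != -4))).
Before the if: ((e + 3*u >= -5 || x + z < 6) ==> ((3*z >= b + 7 ==> 2*b == 17) && ((z != 10 ==> 3*z <= 7) ==> (3*u < -6 <==> (u == 2*b + 2 && 8*b + (1/4)*u != 16))) && ((!(z != 10 ==> 3*z <= 7)) ==> (3*u < -6 <==> (u == 2*b + 2 && 8*b + (1/4)*u != 16))))) && ((!(e + 3*u >= -5 || x + z < 6)) ==> (((z != 10 ==> 3*z <= 7) ==> (3*u < -6 <==> (u == e + 7 && 4*e + (1/4)*u != -4))) && ((!(z != 10 ==> 3*z <= 7)) ==> (3*u < -6 <==> (u == e + 7 && 4*e + (1/4)*u != -4)))))
Answer: WP = ((e + 3*u >= -5 || x + z < 6) ==> ((3*z >= b + 7 ==> 2*b == 17) && ((z != 10 ==> 3*z <= 7) ==> (3*u < -6 <==> (u == 2*b + 2 && 8*b + (1/4)*u != 16))) && ((!(z != 10 ==> 3*z <= 7)) ==> (3*u < -6 <==> (u == 2*b + 2 && 8*b + (1/4)*u != 16))))) && ((!(e + 3*u >= -5 || x + z < 6)) ==> (((z != 10 ==> 3*z <= 7) ==> (3*u < -6 <==> (u == e + 7 && 4*e + (1/4)*u != -4))) && ((!(z != 10 ==> 3*z <= 7)) ==> (3*u < -6 <==> (u == e + 7 && 4*e + (1/4)*u != -4)))))


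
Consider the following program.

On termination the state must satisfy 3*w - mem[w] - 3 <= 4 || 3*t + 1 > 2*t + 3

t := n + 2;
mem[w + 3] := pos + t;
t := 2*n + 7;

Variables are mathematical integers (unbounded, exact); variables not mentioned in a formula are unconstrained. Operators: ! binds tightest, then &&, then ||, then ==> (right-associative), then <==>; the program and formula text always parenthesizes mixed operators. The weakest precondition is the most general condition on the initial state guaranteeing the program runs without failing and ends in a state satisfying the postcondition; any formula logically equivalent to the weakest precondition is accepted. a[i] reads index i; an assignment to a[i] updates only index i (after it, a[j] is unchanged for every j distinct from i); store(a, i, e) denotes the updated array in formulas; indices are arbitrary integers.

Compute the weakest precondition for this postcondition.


Working backward. After the program, the postcondition 3*w - mem[w] - 3 <= 4 || 3*t + 1 > 2*t + 3 must hold; in canonical form it is 3*w <= mem[w] + 7 || t > 2.
Before t := 2*n + 7: 3*w <= mem[w] + 7 || 2*n > -5
Before mem[w + 3] := pos + t: 3*w <= store(mem, w + 3, pos + t)[w] + 7 || 2*n > -5
Before t := n + 2: 3*w <= store(mem, w + 3, n + pos + 2)[w] + 7 || 2*n > -5
Answer: WP = 3*w <= store(mem, w + 3, n + pos + 2)[w] + 7 || 2*n > -5


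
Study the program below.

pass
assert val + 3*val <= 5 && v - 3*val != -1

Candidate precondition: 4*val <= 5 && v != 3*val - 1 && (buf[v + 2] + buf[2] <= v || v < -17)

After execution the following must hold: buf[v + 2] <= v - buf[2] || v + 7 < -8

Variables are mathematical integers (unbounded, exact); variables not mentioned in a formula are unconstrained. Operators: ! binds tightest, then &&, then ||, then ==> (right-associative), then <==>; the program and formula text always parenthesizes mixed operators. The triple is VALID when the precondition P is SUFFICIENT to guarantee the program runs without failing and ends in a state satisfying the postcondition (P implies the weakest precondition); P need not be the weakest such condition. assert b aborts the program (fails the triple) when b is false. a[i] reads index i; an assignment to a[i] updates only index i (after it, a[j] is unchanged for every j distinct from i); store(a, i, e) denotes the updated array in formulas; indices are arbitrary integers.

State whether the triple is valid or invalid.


Working backward. After the program, the postcondition buf[v + 2] <= v - buf[2] || v + 7 < -8 must hold; in canonical form it is buf[v + 2] + buf[2] <= v || v < -15.
Before assert val + 3*val <= 5 && v - 3*val != -1: 4*val <= 5 && v != 3*val - 1 && (buf[v + 2] + buf[2] <= v || v < -15)
Before skip: 4*val <= 5 && v != 3*val - 1 && (buf[v + 2] + buf[2] <= v || v < -15)
The weakest precondition is 4*val <= 5 && v != 3*val - 1 && (buf[v + 2] + buf[2] <= v || v < -15).
Check whether 4*val <= 5 && v != 3*val - 1 && (buf[v + 2] + buf[2] <= v || v < -17) implies it.
Every state satisfying the precondition satisfies the weakest precondition: the implication holds.
Answer: valid


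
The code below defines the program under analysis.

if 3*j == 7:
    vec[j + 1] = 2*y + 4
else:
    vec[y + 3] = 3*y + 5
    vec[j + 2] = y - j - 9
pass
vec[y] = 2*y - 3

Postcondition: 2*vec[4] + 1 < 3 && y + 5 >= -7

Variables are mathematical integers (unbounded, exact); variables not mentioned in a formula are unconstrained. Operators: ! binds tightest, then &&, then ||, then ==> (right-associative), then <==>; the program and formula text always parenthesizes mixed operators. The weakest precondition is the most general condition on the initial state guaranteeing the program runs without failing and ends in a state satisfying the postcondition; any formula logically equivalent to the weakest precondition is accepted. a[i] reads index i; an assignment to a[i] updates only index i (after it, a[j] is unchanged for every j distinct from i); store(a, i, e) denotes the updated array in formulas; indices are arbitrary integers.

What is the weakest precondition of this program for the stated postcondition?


Working backward. After the program, the postcondition 2*vec[4] + 1 < 3 && y + 5 >= -7 must hold; in canonical form it is 2*vec[4] < 2 && y >= -12.
Before vec[y] := 2*y - 3: 2*store(vec, y, 2*y - 3)[4] < 2 && y >= -12
Before skip: 2*store(vec, y, 2*y - 3)[4] < 2 && y >= -12
Then branch requires 2*store(store(vec, j + 1, 2*y + 4), y, 2*y - 3)[4] < 2 && y >= -12; else branch requires 2*store(store(store(vec, y + 3, 3*y + 5), j + 2, -j + y - 9), y, 2*y - 3)[4] < 2 && y >= -12.
Before the if: (3*j == 7 ==> (2*store(store(vec, j + 1, 2*y + 4), y, 2*y - 3)[4] < 2 && y >= -12)) && ((!(3*j == 7)) ==> (2*store(store(store(vec, y + 3, 3*y + 5), j + 2, -j + y - 9), y, 2*y - 3)[4] < 2 && y >= -12))
Answer: WP = (3*j == 7 ==> (2*store(store(vec, j + 1, 2*y + 4), y, 2*y - 3)[4] < 2 && y >= -12)) && ((!(3*j == 7)) ==> (2*store(store(store(vec, y + 3, 3*y + 5), j + 2, -j + y - 9), y, 2*y - 3)[4] < 2 && y >= -12))


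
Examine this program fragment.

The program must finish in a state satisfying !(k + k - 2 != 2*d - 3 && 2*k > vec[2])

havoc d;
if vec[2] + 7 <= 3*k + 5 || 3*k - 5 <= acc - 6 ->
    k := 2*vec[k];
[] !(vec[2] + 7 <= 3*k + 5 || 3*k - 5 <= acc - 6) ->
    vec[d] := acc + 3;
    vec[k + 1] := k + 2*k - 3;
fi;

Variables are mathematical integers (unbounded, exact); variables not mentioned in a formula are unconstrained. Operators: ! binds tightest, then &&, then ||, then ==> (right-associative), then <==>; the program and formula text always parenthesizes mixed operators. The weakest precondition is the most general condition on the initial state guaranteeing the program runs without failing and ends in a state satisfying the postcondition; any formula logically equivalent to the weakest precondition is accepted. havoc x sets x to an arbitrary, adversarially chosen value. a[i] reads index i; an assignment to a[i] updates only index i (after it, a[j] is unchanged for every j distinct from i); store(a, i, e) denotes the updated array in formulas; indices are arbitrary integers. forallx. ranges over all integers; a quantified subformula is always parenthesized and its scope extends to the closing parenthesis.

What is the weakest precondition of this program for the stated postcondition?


Working backward. After the program, the postcondition !(k + k - 2 != 2*d - 3 && 2*k > vec[2]) must hold; in canonical form it is !(2*k != 2*d - 1 && 2*k > vec[2]).
Then branch requires !(4*vec[k] != 2*d - 1 && 4*vec[k] > vec[2]); else branch requires !(2*k != 2*d - 1 && 2*k > store(store(vec, d, acc + 3), k + 1, 3*k - 3)[2]).
Before the if: ((vec[2] <= 3*k - 2 || 3*k <= acc - 1) ==> (!(4*vec[k] != 2*d - 1 && 4*vec[k] > vec[2]))) && ((!(vec[2] <= 3*k - 2 || 3*k <= acc - 1)) ==> (!(2*k != 2*d - 1 && 2*k > store(store(vec, d, acc + 3), k + 1, 3*k - 3)[2])))
Before havoc d: forall d_1. (((vec[2] <= 3*k - 2 || 3*k <= acc - 1) ==> (!(4*vec[k] != 2*d_1 - 1 && 4*vec[k] > vec[2]))) && ((!(vec[2] <= 3*k - 2 || 3*k <= acc - 1)) ==> (!(2*k != 2*d_1 - 1 && 2*k > store(store(vec, d_1, acc + 3), k + 1, 3*k - 3)[2]))))
Answer: WP = forall d_1. (((vec[2] <= 3*k - 2 || 3*k <= acc - 1) ==> (!(4*vec[k] != 2*d_1 - 1 && 4*vec[k] > vec[2]))) && ((!(vec[2] <= 3*k - 2 || 3*k <= acc - 1)) ==> (!(2*k != 2*d_1 - 1 && 2*k > store(store(vec, d_1, acc + 3), k + 1, 3*k - 3)[2]))))


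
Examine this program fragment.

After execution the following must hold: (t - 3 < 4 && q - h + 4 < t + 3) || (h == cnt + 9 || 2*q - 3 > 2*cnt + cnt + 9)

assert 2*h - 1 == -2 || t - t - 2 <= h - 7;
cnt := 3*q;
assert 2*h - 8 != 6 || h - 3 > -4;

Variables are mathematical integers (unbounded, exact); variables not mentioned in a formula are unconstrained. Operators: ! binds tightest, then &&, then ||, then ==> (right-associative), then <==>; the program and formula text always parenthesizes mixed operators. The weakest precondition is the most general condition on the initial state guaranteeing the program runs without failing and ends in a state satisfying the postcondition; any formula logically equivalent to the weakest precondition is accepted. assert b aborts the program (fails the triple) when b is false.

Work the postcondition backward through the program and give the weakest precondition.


Working backward. After the program, the postcondition (t - 3 < 4 && q - h + 4 < t + 3) || (h == cnt + 9 || 2*q - 3 > 2*cnt + cnt + 9) must hold; in canonical form it is (t < 7 && q < h + t - 1) || h == cnt + 9 || 2*q > 3*cnt + 12.
Before assert 2*h - 8 != 6 || h - 3 > -4: (2*h != 14 || h > -1) && ((t < 7 && q < h + t - 1) || h == cnt + 9 || 2*q > 3*cnt + 12)
Before cnt := 3*q: (2*h != 14 || h > -1) && ((t < 7 && q < h + t - 1) || h == 3*q + 9 || 7*q < -12)
Before assert 2*h - 1 == -2 || t - t - 2 <= h - 7: (2*h == -1 || h >= 5) && (2*h != 14 || h > -1) && ((t < 7 && q < h + t - 1) || h == 3*q + 9 || 7*q < -12)
Answer: WP = (2*h == -1 || h >= 5) && (2*h != 14 || h > -1) && ((t < 7 && q < h + t - 1) || h == 3*q + 9 || 7*q < -12)


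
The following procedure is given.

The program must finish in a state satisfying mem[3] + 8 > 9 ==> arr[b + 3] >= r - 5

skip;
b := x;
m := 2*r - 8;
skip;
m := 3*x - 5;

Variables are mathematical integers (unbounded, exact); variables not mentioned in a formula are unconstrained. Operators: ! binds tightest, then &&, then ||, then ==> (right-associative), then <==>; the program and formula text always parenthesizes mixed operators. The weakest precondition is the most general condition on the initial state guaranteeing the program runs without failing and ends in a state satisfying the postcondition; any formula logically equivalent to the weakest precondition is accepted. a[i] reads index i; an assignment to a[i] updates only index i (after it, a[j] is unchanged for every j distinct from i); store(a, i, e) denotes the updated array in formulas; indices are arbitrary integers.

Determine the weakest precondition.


Working backward. After the program, the postcondition mem[3] + 8 > 9 ==> arr[b + 3] >= r - 5 must hold; in canonical form it is mem[3] > 1 ==> arr[b + 3] >= r - 5.
Before m := 3*x - 5: mem[3] > 1 ==> arr[b + 3] >= r - 5
Before skip: mem[3] > 1 ==> arr[b + 3] >= r - 5
Before m := 2*r - 8: mem[3] > 1 ==> arr[b + 3] >= r - 5
Before b := x: mem[3] > 1 ==> arr[x + 3] >= r - 5
Before skip: mem[3] > 1 ==> arr[x + 3] >= r - 5
Answer: WP = mem[3] > 1 ==> arr[x + 3] >= r - 5


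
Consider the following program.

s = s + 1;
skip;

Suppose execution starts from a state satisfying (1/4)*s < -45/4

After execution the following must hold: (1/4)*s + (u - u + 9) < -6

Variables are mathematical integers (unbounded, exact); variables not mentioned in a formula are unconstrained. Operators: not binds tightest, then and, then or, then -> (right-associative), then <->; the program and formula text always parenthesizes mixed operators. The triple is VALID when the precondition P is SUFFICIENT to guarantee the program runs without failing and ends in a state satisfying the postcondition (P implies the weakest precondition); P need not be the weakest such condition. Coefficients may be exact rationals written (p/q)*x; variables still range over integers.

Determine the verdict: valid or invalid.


Working backward. After the program, the postcondition (1/4)*s + (u - u + 9) < -6 must hold; in canonical form it is (1/4)*s < -15.
Before skip: (1/4)*s < -15
Before s := s + 1: (1/4)*s < -61/4
The weakest precondition is (1/4)*s < -61/4.
Check whether (1/4)*s < -45/4 implies it.
Countermodel: at the initial state s = -61, the precondition holds but the weakest precondition fails.
Answer: invalid


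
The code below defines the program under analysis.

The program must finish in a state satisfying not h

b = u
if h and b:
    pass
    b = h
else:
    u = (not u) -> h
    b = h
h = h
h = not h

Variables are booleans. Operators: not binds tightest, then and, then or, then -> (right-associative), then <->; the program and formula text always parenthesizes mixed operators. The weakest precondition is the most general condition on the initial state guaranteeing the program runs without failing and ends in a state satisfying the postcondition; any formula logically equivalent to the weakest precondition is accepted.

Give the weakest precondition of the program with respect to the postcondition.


Working backward. After the program, not h must hold.
Before h := not h: h
Before h := h: h
Then branch requires h; else branch requires h.
Before the if: ((h and b) -> h) and ((not (h and b)) -> h)
Before b := u: ((h and u) -> h) and ((not (h and u)) -> h)
Answer: WP = ((h and u) -> h) and ((not (h and u)) -> h)


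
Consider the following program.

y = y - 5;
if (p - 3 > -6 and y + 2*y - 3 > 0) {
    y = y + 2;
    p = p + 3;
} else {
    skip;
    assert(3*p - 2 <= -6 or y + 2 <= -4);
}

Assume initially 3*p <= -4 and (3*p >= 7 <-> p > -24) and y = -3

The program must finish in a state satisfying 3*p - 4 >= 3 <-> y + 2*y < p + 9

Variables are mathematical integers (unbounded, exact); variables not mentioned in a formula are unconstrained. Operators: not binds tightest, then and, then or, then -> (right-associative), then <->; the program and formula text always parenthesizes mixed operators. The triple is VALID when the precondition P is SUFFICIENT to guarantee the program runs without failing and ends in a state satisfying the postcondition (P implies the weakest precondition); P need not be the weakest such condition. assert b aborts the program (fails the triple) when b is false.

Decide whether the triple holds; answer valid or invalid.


Working backward. After the program, the postcondition 3*p - 4 >= 3 <-> y + 2*y < p + 9 must hold; in canonical form it is 3*p >= 7 <-> 3*y < p + 9.
Then branch requires 3*p >= -2 <-> 3*y < p + 6; else branch requires (3*p <= -4 or y <= -6) and (3*p >= 7 <-> 3*y < p + 9).
Before the if: ((p > -3 and 3*y > 3) -> (3*p >= -2 <-> 3*y < p + 6)) and ((not (p > -3 and 3*y > 3)) -> ((3*p <= -4 or y <= -6) and (3*p >= 7 <-> 3*y < p + 9)))
Before y := y - 5: ((p > -3 and 3*y > 18) -> (3*p >= -2 <-> 3*y < p + 21)) and ((not (p > -3 and 3*y > 18)) -> ((3*p <= -4 or y <= -1) and (3*p >= 7 <-> 3*y < p + 24)))
The weakest precondition is ((p > -3 and 3*y > 18) -> (3*p >= -2 <-> 3*y < p + 21)) and ((not (p > -3 and 3*y > 18)) -> ((3*p <= -4 or y <= -1) and (3*p >= 7 <-> 3*y < p + 24))).
Check whether 3*p <= -4 and (3*p >= 7 <-> p > -24) and y = -3 implies it.
Countermodel: at the initial state p = -24, y = -3, the precondition holds but the weakest precondition fails.
Answer: invalid


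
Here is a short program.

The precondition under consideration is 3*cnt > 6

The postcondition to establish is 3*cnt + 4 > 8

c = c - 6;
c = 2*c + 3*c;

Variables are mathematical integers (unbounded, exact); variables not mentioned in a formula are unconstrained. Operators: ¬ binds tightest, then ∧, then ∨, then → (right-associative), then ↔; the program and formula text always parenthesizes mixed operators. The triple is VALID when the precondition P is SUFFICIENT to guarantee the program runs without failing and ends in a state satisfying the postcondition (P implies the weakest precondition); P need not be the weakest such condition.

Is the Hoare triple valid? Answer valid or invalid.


Working backward. After the program, the postcondition 3*cnt + 4 > 8 must hold; in canonical form it is 3*cnt > 4.
Before c := 2*c + 3*c: 3*cnt > 4
Before c := c - 6: 3*cnt > 4
The weakest precondition is 3*cnt > 4.
Check whether 3*cnt > 6 implies it.
Every state satisfying the precondition satisfies the weakest precondition: the implication holds.
Answer: valid


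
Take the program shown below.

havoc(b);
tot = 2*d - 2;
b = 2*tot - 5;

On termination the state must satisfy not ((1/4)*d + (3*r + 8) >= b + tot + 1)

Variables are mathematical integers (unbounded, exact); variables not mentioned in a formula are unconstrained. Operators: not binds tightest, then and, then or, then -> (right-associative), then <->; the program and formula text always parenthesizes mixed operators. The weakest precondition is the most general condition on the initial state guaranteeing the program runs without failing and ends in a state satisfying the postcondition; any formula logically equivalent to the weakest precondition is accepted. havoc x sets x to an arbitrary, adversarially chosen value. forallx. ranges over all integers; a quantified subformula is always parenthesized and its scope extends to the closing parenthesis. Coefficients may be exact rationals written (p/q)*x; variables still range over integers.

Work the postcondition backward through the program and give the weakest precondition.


Working backward. After the program, the postcondition not ((1/4)*d + (3*r + 8) >= b + tot + 1) must hold; in canonical form it is not ((1/4)*d + 3*r >= b + tot - 7).
Before b := 2*tot - 5: not ((1/4)*d + 3*r >= 3*tot - 12)
Before tot := 2*d - 2: not (3*r >= (23/4)*d - 18)
Before havoc b: not (3*r >= (23/4)*d - 18)
Answer: WP = not (3*r >= (23/4)*d - 18)


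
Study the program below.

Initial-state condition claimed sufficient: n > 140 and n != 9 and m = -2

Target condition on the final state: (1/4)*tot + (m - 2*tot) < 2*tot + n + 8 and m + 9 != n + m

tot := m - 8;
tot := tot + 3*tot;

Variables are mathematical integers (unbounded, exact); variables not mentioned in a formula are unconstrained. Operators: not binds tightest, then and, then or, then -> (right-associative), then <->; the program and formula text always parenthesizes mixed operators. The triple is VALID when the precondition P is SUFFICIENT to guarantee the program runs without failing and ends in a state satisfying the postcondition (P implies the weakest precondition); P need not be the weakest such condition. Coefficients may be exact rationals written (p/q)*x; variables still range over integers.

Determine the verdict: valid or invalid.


Working backward. After the program, the postcondition (1/4)*tot + (m - 2*tot) < 2*tot + n + 8 and m + 9 != n + m must hold; in canonical form it is m < n + (15/4)*tot + 8 and n != 9.
Before tot := tot + 3*tot: m < n + 15*tot + 8 and n != 9
Before tot := m - 8: 14*m + n > 112 and n != 9
The weakest precondition is 14*m + n > 112 and n != 9.
Check whether n > 140 and n != 9 and m = -2 implies it.
Every state satisfying the precondition satisfies the weakest precondition: the implication holds.
Answer: valid


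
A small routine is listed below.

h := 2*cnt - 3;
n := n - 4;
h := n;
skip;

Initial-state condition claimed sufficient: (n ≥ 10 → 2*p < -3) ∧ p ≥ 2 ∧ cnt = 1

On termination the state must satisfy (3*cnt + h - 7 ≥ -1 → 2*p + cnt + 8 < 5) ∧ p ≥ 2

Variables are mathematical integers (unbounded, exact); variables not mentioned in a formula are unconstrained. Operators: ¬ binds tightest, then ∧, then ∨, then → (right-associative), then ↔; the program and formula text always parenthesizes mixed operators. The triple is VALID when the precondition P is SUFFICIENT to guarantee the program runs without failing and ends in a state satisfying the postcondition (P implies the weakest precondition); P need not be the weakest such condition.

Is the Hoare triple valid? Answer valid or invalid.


Working backward. After the program, the postcondition (3*cnt + h - 7 ≥ -1 → 2*p + cnt + 8 < 5) ∧ p ≥ 2 must hold; in canonical form it is (3*cnt + h ≥ 6 → cnt + 2*p < -3) ∧ p ≥ 2.
Before skip: (3*cnt + h ≥ 6 → cnt + 2*p < -3) ∧ p ≥ 2
Before h := n: (3*cnt + n ≥ 6 → cnt + 2*p < -3) ∧ p ≥ 2
Before n := n - 4: (3*cnt + n ≥ 10 → cnt + 2*p < -3) ∧ p ≥ 2
Before h := 2*cnt - 3: (3*cnt + n ≥ 10 → cnt + 2*p < -3) ∧ p ≥ 2
The weakest precondition is (3*cnt + n ≥ 10 → cnt + 2*p < -3) ∧ p ≥ 2.
Check whether (n ≥ 10 → 2*p < -3) ∧ p ≥ 2 ∧ cnt = 1 implies it.
Countermodel: at the initial state cnt = 1, n = 7, p = 2, the precondition holds but the weakest precondition fails.
Answer: invalid


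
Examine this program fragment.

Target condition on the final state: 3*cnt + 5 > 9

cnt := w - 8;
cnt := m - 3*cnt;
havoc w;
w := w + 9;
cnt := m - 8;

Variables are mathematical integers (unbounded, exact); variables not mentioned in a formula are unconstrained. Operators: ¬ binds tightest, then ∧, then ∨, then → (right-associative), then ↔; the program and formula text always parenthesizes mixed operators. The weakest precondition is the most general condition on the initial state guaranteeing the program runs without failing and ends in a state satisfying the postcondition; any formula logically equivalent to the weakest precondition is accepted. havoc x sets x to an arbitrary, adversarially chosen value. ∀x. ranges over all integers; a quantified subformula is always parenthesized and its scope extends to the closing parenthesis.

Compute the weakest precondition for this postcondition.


Working backward. After the program, the postcondition 3*cnt + 5 > 9 must hold; in canonical form it is 3*cnt > 4.
Before cnt := m - 8: 3*m > 28
Before w := w + 9: 3*m > 28
Before havoc w: 3*m > 28
Before cnt := m - 3*cnt: 3*m > 28
Before cnt := w - 8: 3*m > 28
Answer: WP = 3*m > 28


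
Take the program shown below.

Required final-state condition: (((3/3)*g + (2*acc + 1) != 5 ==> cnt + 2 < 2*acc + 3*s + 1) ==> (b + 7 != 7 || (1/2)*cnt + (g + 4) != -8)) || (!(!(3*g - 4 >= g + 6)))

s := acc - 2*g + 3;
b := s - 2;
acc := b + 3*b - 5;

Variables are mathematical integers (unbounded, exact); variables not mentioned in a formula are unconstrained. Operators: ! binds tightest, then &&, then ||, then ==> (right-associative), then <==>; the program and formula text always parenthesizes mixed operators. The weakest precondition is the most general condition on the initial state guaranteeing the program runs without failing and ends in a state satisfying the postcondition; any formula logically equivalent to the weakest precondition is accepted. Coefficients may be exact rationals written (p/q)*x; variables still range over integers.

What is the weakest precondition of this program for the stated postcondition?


Working backward. After the program, the postcondition (((3/3)*g + (2*acc + 1) != 5 ==> cnt + 2 < 2*acc + 3*s + 1) ==> (b + 7 != 7 || (1/2)*cnt + (g + 4) != -8)) || (!(!(3*g - 4 >= g + 6))) must hold; in canonical form it is ((2*acc + g != 4 ==> cnt < 2*acc + 3*s - 1) ==> (b != 0 || (1/2)*cnt + g != -12)) || 2*g >= 10.
Before acc := b + 3*b - 5: ((8*b + g != 14 ==> cnt < 8*b + 3*s - 11) ==> (b != 0 || (1/2)*cnt + g != -12)) || 2*g >= 10
Before b := s - 2: ((g + 8*s != 30 ==> cnt < 11*s - 27) ==> (s != 2 || (1/2)*cnt + g != -12)) || 2*g >= 10
Before s := acc - 2*g + 3: ((8*acc != 15*g + 6 ==> cnt + 22*g < 11*acc + 6) ==> (acc != 2*g - 1 || (1/2)*cnt + g != -12)) || 2*g >= 10
Answer: WP = ((8*acc != 15*g + 6 ==> cnt + 22*g < 11*acc + 6) ==> (acc != 2*g - 1 || (1/2)*cnt + g != -12)) || 2*g >= 10


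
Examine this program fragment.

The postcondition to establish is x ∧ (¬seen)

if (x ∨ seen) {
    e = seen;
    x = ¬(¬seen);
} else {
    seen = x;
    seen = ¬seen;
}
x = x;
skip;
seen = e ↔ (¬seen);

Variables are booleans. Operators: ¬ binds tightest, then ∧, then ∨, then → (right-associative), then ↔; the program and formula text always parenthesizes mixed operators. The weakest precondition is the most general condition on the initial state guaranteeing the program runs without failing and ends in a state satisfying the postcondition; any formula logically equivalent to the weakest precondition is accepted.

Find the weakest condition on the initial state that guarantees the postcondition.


Working backward. After the program, x ∧ (¬seen) must hold.
Before seen := e ↔ (¬seen): x ∧ (¬(e ↔ (¬seen)))
Before skip: x ∧ (¬(e ↔ (¬seen)))
Before x := x: x ∧ (¬(e ↔ (¬seen)))
Then branch requires seen ∧ (¬(seen ↔ (¬seen))); else branch requires x ∧ (¬(e ↔ x)).
Before the if: ((x ∨ seen) → (seen ∧ (¬(seen ↔ (¬seen))))) ∧ ((¬(x ∨ seen)) → (x ∧ (¬(e ↔ x))))
Answer: WP = ((x ∨ seen) → (seen ∧ (¬(seen ↔ (¬seen))))) ∧ ((¬(x ∨ seen)) → (x ∧ (¬(e ↔ x))))


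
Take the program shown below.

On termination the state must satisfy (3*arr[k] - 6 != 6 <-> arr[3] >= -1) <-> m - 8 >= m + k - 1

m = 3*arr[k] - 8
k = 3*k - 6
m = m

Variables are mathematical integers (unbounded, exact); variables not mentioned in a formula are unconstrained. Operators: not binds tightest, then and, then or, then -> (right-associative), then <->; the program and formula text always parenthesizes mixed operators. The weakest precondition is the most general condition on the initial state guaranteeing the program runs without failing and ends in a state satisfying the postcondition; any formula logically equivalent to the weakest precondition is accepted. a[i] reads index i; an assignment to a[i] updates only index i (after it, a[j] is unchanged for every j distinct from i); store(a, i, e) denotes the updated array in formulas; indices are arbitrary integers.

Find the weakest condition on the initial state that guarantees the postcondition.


Working backward. After the program, the postcondition (3*arr[k] - 6 != 6 <-> arr[3] >= -1) <-> m - 8 >= m + k - 1 must hold; in canonical form it is (3*arr[k] != 12 <-> arr[3] >= -1) <-> k <= -7.
Before m := m: (3*arr[k] != 12 <-> arr[3] >= -1) <-> k <= -7
Before k := 3*k - 6: (3*arr[3*k - 6] != 12 <-> arr[3] >= -1) <-> 3*k <= -1
Before m := 3*arr[k] - 8: (3*arr[3*k - 6] != 12 <-> arr[3] >= -1) <-> 3*k <= -1
Answer: WP = (3*arr[3*k - 6] != 12 <-> arr[3] >= -1) <-> 3*k <= -1


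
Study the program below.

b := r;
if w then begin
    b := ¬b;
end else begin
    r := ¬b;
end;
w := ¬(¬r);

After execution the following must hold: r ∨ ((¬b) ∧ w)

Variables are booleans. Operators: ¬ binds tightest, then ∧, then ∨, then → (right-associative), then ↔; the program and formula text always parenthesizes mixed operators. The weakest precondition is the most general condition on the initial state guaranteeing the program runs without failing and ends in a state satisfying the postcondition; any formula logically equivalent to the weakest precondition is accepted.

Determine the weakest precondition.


Working backward. After the program, r ∨ ((¬b) ∧ w) must hold.
Before w := ¬(¬r): r ∨ ((¬b) ∧ r)
Then branch requires r ∨ (b ∧ r); else branch requires ¬b.
Before the if: (w → (r ∨ (b ∧ r))) ∧ ((¬w) → (¬b))
Before b := r: (w → r) ∧ ((¬w) → (¬r))
Answer: WP = (w → r) ∧ ((¬w) → (¬r))
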